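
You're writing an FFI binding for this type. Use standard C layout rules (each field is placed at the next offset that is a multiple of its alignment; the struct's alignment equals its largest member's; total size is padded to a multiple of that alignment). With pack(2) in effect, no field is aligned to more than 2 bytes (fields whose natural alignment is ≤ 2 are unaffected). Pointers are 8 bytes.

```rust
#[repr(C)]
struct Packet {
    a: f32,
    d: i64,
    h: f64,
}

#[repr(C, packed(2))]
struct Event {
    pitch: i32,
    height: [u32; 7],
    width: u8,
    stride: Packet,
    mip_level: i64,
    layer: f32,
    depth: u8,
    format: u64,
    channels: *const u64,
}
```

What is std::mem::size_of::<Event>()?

Packet: @0: a [4B, align 4] → 4; +4 pad (align 8); @8: d [8B, align 8] → 16; @16: h [8B, align 8] → 24; size 24, align 8
@0: pitch [4B, align 2] → 4
@4: height [28B, align 2] → 32
@32: width [1B, align 1] → 33
+1 pad (align 2)
@34: stride [24B, align 2] → 58
@58: mip_level [8B, align 2] → 66
@66: layer [4B, align 2] → 70
@70: depth [1B, align 1] → 71
+1 pad (align 2)
@72: format [8B, align 2] → 80
@80: channels [8B, align 2] → 88
size 88, align 2

88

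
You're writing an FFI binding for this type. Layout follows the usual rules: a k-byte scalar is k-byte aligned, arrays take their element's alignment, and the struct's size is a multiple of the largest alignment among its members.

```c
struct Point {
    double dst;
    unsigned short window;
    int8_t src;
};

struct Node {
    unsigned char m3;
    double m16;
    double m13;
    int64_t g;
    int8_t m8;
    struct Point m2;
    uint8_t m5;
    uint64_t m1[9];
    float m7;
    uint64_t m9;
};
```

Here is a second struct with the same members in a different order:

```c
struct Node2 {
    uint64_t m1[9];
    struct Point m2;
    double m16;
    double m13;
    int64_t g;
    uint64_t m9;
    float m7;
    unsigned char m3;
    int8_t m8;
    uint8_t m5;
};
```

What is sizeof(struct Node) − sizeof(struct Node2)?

24

Point: @0: dst [8B, align 8] → 8; @8: window [2B, align 2] → 10; @10: src [1B, align 1] → 11; +5 tail pad (align 8); size 16, align 8
@0: m3 [1B, align 1] → 1
+7 pad (align 8)
@8: m16 [8B, align 8] → 16
@16: m13 [8B, align 8] → 24
@24: g [8B, align 8] → 32
@32: m8 [1B, align 1] → 33
+7 pad (align 8)
@40: m2 [16B, align 8] → 56
@56: m5 [1B, align 1] → 57
+7 pad (align 8)
@64: m1 [72B, align 8] → 136
@136: m7 [4B, align 4] → 140
+4 pad (align 8)
@144: m9 [8B, align 8] → 152
size 152, align 8
— Node2 —
@0: m1 [72B, align 8] → 72
@72: m2 [16B, align 8] → 88
@88: m16 [8B, align 8] → 96
@96: m13 [8B, align 8] → 104
@104: g [8B, align 8] → 112
@112: m9 [8B, align 8] → 120
@120: m7 [4B, align 4] → 124
@124: m3 [1B, align 1] → 125
@125: m8 [1B, align 1] → 126
@126: m5 [1B, align 1] → 127
+1 tail pad (align 8)
size 128, align 8
152 − 128 = 24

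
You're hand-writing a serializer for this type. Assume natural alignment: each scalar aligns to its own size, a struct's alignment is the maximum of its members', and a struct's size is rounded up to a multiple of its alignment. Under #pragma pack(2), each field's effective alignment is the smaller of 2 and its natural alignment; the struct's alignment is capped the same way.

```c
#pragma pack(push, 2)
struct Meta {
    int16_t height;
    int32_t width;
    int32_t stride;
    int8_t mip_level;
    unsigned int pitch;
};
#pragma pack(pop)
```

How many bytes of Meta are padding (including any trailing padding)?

0..2  height  (2B, 2-aligned)
2..6  width  (4B, 2-aligned)
6..10  stride  (4B, 2-aligned)
10..11  mip_level  (1B, 1-aligned)
11..12  -- padding (1B)
12..16  pitch  (4B, 2-aligned)
sizeof = 16, alignof = 2
data bytes 15, size 16 → padding 1

1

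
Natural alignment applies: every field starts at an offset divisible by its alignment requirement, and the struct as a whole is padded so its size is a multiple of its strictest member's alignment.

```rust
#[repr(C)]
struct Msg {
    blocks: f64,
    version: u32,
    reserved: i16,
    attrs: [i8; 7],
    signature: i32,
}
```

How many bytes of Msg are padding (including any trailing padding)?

7

0..8  blocks  (8B, 8-aligned)
8..12  version  (4B, 4-aligned)
12..14  reserved  (2B, 2-aligned)
14..21  attrs  (7B, 1-aligned)
21..24  -- padding (3B)
24..28  signature  (4B, 4-aligned)
28..32  -- tail padding (4B)
sizeof = 32, alignof = 8
data bytes 25, size 32 → padding 7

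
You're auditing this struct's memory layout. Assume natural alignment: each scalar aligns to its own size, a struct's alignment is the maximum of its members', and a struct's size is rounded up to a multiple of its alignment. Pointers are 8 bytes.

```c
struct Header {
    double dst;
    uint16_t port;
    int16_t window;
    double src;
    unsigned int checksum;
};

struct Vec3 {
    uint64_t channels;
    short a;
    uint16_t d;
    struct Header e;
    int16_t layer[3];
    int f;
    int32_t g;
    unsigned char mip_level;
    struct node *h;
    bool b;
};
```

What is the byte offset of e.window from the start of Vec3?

26

Header: @0: dst [8B, align 8] → 8; @8: port [2B, align 2] → 10; @10: window [2B, align 2] → 12; +4 pad (align 8); @16: src [8B, align 8] → 24; @24: checksum [4B, align 4] → 28; +4 tail pad (align 8); size 32, align 8
@0: channels [8B, align 8] → 8
@8: a [2B, align 2] → 10
@10: d [2B, align 2] → 12
+4 pad (align 8)
@16: e [32B, align 8] → 48
within Header: window at 10
16 + 10 = 26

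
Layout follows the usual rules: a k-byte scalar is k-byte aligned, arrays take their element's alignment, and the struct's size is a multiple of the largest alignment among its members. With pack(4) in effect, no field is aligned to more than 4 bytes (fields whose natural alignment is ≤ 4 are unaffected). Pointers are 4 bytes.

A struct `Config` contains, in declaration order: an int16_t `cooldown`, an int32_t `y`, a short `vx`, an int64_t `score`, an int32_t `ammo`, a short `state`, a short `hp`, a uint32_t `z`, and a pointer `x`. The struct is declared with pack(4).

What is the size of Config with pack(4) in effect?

36

cooldown at 0 (size 2, align 2) → ends 2
pad 2 to align 4 for y
y at 4 (size 4, align 4) → ends 8
vx at 8 (size 2, align 2) → ends 10
pad 2 to align 4 for score
score at 12 (size 8, align 4) → ends 20
ammo at 20 (size 4, align 4) → ends 24
state at 24 (size 2, align 2) → ends 26
hp at 26 (size 2, align 2) → ends 28
z at 28 (size 4, align 4) → ends 32
x at 32 (size 4, align 4) → ends 36
total 36 bytes, alignment 4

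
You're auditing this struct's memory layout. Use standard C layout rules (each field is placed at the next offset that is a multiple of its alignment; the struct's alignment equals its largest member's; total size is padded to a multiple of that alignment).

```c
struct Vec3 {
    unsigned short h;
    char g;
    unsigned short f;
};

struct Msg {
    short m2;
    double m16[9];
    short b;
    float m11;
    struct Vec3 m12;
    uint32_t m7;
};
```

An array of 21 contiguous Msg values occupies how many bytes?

Vec3: @0: h [2B, align 2] → 2; @2: g [1B, align 1] → 3; +1 pad (align 2); @4: f [2B, align 2] → 6; size 6, align 2
@0: m2 [2B, align 2] → 2
+6 pad (align 8)
@8: m16 [72B, align 8] → 80
@80: b [2B, align 2] → 82
+2 pad (align 4)
@84: m11 [4B, align 4] → 88
@88: m12 [6B, align 2] → 94
+2 pad (align 4)
@96: m7 [4B, align 4] → 100
+4 tail pad (align 8)
size 104, align 8
array of 21: 21 × 104 = 2184

2184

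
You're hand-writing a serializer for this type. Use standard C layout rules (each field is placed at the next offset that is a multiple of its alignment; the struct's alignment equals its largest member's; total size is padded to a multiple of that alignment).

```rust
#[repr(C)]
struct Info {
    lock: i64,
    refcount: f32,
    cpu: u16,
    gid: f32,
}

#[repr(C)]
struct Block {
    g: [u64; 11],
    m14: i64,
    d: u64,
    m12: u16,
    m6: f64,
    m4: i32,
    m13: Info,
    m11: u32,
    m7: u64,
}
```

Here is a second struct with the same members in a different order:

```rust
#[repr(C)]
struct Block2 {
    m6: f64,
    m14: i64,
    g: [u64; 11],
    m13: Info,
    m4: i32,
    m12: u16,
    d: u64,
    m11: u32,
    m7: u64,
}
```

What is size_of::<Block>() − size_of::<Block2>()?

8

Info: lock at 0 (size 8, align 8) → ends 8; refcount at 8 (size 4, align 4) → ends 12; cpu at 12 (size 2, align 2) → ends 14; pad 2 to align 4 for gid; gid at 16 (size 4, align 4) → ends 20; tail pad 4 to reach multiple of 8; total 24 bytes, alignment 8
g at 0 (size 88, align 8) → ends 88
m14 at 88 (size 8, align 8) → ends 96
d at 96 (size 8, align 8) → ends 104
m12 at 104 (size 2, align 2) → ends 106
pad 6 to align 8 for m6
m6 at 112 (size 8, align 8) → ends 120
m4 at 120 (size 4, align 4) → ends 124
pad 4 to align 8 for m13
m13 at 128 (size 24, align 8) → ends 152
m11 at 152 (size 4, align 4) → ends 156
pad 4 to align 8 for m7
m7 at 160 (size 8, align 8) → ends 168
total 168 bytes, alignment 8
— Block2 —
m6 at 0 (size 8, align 8) → ends 8
m14 at 8 (size 8, align 8) → ends 16
g at 16 (size 88, align 8) → ends 104
m13 at 104 (size 24, align 8) → ends 128
m4 at 128 (size 4, align 4) → ends 132
m12 at 132 (size 2, align 2) → ends 134
pad 2 to align 8 for d
d at 136 (size 8, align 8) → ends 144
m11 at 144 (size 4, align 4) → ends 148
pad 4 to align 8 for m7
m7 at 152 (size 8, align 8) → ends 160
total 160 bytes, alignment 8
168 − 160 = 8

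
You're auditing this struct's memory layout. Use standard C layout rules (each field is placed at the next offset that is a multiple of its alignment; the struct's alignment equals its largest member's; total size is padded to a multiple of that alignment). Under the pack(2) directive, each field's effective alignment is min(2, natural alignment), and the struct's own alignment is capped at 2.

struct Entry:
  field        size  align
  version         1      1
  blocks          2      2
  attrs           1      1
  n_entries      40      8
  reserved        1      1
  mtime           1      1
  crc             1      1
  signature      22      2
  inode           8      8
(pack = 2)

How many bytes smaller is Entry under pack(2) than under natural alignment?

8

natural layout:
  0..1  version  (1B, 1-aligned)
  1..2  -- padding (1B)
  2..4  blocks  (2B, 2-aligned)
  4..5  attrs  (1B, 1-aligned)
  5..8  -- padding (3B)
  8..48  n_entries  (40B, 8-aligned)
  48..49  reserved  (1B, 1-aligned)
  49..50  mtime  (1B, 1-aligned)
  50..51  crc  (1B, 1-aligned)
  51..52  -- padding (1B)
  52..74  signature  (22B, 2-aligned)
  74..80  -- padding (6B)
  80..88  inode  (8B, 8-aligned)
  sizeof = 88, alignof = 8
packed(2) layout:
  0..1  version  (1B, 1-aligned)
  1..2  -- padding (1B)
  2..4  blocks  (2B, 2-aligned)
  4..5  attrs  (1B, 1-aligned)
  5..6  -- padding (1B)
  6..46  n_entries  (40B, 2-aligned)
  46..47  reserved  (1B, 1-aligned)
  47..48  mtime  (1B, 1-aligned)
  48..49  crc  (1B, 1-aligned)
  49..50  -- padding (1B)
  50..72  signature  (22B, 2-aligned)
  72..80  inode  (8B, 2-aligned)
  sizeof = 80, alignof = 2
88 − 80 = 8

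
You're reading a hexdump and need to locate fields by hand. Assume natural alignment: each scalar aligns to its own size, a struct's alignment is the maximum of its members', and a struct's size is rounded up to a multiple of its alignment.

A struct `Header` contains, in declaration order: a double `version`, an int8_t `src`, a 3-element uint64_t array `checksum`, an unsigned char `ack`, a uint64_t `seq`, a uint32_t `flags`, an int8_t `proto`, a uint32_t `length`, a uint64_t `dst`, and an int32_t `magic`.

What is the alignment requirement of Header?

member alignments: version=8, src=1, checksum=8, ack=1, seq=8, flags=4, proto=1, length=4, dst=8, magic=4
max = 8

8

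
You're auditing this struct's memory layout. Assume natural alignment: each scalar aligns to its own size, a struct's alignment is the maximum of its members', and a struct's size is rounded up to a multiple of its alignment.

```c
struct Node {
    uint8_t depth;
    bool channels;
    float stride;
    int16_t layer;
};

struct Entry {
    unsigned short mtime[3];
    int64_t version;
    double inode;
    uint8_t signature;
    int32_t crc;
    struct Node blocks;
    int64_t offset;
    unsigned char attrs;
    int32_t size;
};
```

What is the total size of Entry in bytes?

64

Node: depth at 0 (size 1, align 1) → ends 1; channels at 1 (size 1, align 1) → ends 2; pad 2 to align 4 for stride; stride at 4 (size 4, align 4) → ends 8; layer at 8 (size 2, align 2) → ends 10; tail pad 2 to reach multiple of 4; total 12 bytes, alignment 4
mtime at 0 (size 6, align 2) → ends 6
pad 2 to align 8 for version
version at 8 (size 8, align 8) → ends 16
inode at 16 (size 8, align 8) → ends 24
signature at 24 (size 1, align 1) → ends 25
pad 3 to align 4 for crc
crc at 28 (size 4, align 4) → ends 32
blocks at 32 (size 12, align 4) → ends 44
pad 4 to align 8 for offset
offset at 48 (size 8, align 8) → ends 56
attrs at 56 (size 1, align 1) → ends 57
pad 3 to align 4 for size
size at 60 (size 4, align 4) → ends 64
total 64 bytes, alignment 8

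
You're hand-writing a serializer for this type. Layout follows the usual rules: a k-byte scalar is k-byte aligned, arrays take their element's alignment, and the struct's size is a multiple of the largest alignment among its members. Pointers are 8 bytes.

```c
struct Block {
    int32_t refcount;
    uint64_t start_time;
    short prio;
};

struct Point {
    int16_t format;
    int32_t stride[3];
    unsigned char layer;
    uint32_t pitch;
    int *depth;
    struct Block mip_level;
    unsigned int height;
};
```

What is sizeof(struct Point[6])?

Block: @0: refcount [4B, align 4] → 4; +4 pad (align 8); @8: start_time [8B, align 8] → 16; @16: prio [2B, align 2] → 18; +6 tail pad (align 8); size 24, align 8
@0: format [2B, align 2] → 2
+2 pad (align 4)
@4: stride [12B, align 4] → 16
@16: layer [1B, align 1] → 17
+3 pad (align 4)
@20: pitch [4B, align 4] → 24
@24: depth [8B, align 8] → 32
@32: mip_level [24B, align 8] → 56
@56: height [4B, align 4] → 60
+4 tail pad (align 8)
size 64, align 8
array of 6: 6 × 64 = 384

384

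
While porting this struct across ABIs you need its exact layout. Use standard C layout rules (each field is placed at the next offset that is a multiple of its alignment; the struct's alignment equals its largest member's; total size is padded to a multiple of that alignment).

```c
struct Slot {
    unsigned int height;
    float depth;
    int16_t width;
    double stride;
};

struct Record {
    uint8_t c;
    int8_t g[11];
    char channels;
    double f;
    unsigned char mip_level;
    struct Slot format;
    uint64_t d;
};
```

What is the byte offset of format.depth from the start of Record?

36

Slot: @0: height [4B, align 4] → 4; @4: depth [4B, align 4] → 8; @8: width [2B, align 2] → 10; +6 pad (align 8); @16: stride [8B, align 8] → 24; size 24, align 8
@0: c [1B, align 1] → 1
@1: g [11B, align 1] → 12
@12: channels [1B, align 1] → 13
+3 pad (align 8)
@16: f [8B, align 8] → 24
@24: mip_level [1B, align 1] → 25
+7 pad (align 8)
@32: format [24B, align 8] → 56
within Slot: depth at 4
32 + 4 = 36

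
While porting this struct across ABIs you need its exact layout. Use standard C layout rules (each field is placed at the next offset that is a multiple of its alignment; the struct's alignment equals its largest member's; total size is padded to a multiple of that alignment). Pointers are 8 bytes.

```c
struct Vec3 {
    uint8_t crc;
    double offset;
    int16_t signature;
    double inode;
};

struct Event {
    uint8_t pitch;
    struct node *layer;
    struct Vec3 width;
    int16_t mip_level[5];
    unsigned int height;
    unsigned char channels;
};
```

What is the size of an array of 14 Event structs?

Vec3: crc at 0 (size 1, align 1) → ends 1; pad 7 to align 8 for offset; offset at 8 (size 8, align 8) → ends 16; signature at 16 (size 2, align 2) → ends 18; pad 6 to align 8 for inode; inode at 24 (size 8, align 8) → ends 32; total 32 bytes, alignment 8
pitch at 0 (size 1, align 1) → ends 1
pad 7 to align 8 for layer
layer at 8 (size 8, align 8) → ends 16
width at 16 (size 32, align 8) → ends 48
mip_level at 48 (size 10, align 2) → ends 58
pad 2 to align 4 for height
height at 60 (size 4, align 4) → ends 64
channels at 64 (size 1, align 1) → ends 65
tail pad 7 to reach multiple of 8
total 72 bytes, alignment 8
array of 14: 14 × 72 = 1008

1008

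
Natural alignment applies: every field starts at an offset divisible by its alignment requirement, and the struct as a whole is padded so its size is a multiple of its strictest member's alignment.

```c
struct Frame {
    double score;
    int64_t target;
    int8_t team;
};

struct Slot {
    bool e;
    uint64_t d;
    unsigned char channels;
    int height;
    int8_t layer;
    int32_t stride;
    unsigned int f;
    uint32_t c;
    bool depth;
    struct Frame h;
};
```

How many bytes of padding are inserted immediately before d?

7

Frame: @0: score [8B, align 8] → 8; @8: target [8B, align 8] → 16; @16: team [1B, align 1] → 17; +7 tail pad (align 8); size 24, align 8
@0: e [1B, align 1] → 1
+7 pad (align 8)
@8: d [8B, align 8] → 16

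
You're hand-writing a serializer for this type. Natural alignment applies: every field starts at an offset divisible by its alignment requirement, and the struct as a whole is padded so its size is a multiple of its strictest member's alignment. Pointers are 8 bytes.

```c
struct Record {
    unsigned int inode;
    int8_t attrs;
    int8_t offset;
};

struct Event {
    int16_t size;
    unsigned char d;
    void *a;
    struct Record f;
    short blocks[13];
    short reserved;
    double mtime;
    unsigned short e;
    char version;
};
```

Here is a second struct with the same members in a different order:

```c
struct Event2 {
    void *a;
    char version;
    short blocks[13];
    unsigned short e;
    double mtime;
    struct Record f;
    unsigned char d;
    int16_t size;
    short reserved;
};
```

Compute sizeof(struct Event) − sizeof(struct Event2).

Record: @0: inode [4B, align 4] → 4; @4: attrs [1B, align 1] → 5; @5: offset [1B, align 1] → 6; +2 tail pad (align 4); size 8, align 4
@0: size [2B, align 2] → 2
@2: d [1B, align 1] → 3
+5 pad (align 8)
@8: a [8B, align 8] → 16
@16: f [8B, align 4] → 24
@24: blocks [26B, align 2] → 50
@50: reserved [2B, align 2] → 52
+4 pad (align 8)
@56: mtime [8B, align 8] → 64
@64: e [2B, align 2] → 66
@66: version [1B, align 1] → 67
+5 tail pad (align 8)
size 72, align 8
— Event2 —
@0: a [8B, align 8] → 8
@8: version [1B, align 1] → 9
+1 pad (align 2)
@10: blocks [26B, align 2] → 36
@36: e [2B, align 2] → 38
+2 pad (align 8)
@40: mtime [8B, align 8] → 48
@48: f [8B, align 4] → 56
@56: d [1B, align 1] → 57
+1 pad (align 2)
@58: size [2B, align 2] → 60
@60: reserved [2B, align 2] → 62
+2 tail pad (align 8)
size 64, align 8
72 − 64 = 8

8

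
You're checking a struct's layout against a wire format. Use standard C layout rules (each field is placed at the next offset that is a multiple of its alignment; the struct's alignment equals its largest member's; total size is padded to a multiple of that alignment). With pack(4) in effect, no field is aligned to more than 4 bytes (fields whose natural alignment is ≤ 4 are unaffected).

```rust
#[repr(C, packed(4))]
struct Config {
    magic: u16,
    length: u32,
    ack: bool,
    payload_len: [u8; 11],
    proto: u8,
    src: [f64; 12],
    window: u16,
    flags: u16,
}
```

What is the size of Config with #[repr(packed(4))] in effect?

124

magic at 0 (size 2, align 2) → ends 2
pad 2 to align 4 for length
length at 4 (size 4, align 4) → ends 8
ack at 8 (size 1, align 1) → ends 9
payload_len at 9 (size 11, align 1) → ends 20
proto at 20 (size 1, align 1) → ends 21
pad 3 to align 4 for src
src at 24 (size 96, align 4) → ends 120
window at 120 (size 2, align 2) → ends 122
flags at 122 (size 2, align 2) → ends 124
total 124 bytes, alignment 4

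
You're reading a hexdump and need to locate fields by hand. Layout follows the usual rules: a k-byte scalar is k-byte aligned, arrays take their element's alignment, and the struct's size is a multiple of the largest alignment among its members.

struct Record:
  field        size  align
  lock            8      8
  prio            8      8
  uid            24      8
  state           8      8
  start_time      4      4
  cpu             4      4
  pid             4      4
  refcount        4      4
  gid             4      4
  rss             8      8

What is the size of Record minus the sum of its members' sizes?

@0: lock [8B, align 8] → 8
@8: prio [8B, align 8] → 16
@16: uid [24B, align 8] → 40
@40: state [8B, align 8] → 48
@48: start_time [4B, align 4] → 52
@52: cpu [4B, align 4] → 56
@56: pid [4B, align 4] → 60
@60: refcount [4B, align 4] → 64
@64: gid [4B, align 4] → 68
+4 pad (align 8)
@72: rss [8B, align 8] → 80
size 80, align 8
data bytes 76, size 80 → padding 4

4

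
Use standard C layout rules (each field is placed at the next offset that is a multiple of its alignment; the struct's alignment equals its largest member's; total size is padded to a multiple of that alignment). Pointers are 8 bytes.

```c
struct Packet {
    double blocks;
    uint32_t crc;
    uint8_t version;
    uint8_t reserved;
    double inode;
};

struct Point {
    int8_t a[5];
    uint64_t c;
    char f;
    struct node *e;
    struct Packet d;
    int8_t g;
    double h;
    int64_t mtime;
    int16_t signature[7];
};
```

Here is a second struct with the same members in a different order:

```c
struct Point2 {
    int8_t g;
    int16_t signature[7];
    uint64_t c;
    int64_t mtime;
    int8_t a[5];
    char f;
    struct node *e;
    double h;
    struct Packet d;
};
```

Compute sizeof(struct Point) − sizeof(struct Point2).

16

Packet: blocks at 0 (size 8, align 8) → ends 8; crc at 8 (size 4, align 4) → ends 12; version at 12 (size 1, align 1) → ends 13; reserved at 13 (size 1, align 1) → ends 14; pad 2 to align 8 for inode; inode at 16 (size 8, align 8) → ends 24; total 24 bytes, alignment 8
a at 0 (size 5, align 1) → ends 5
pad 3 to align 8 for c
c at 8 (size 8, align 8) → ends 16
f at 16 (size 1, align 1) → ends 17
pad 7 to align 8 for e
e at 24 (size 8, align 8) → ends 32
d at 32 (size 24, align 8) → ends 56
g at 56 (size 1, align 1) → ends 57
pad 7 to align 8 for h
h at 64 (size 8, align 8) → ends 72
mtime at 72 (size 8, align 8) → ends 80
signature at 80 (size 14, align 2) → ends 94
tail pad 2 to reach multiple of 8
total 96 bytes, alignment 8
— Point2 —
g at 0 (size 1, align 1) → ends 1
pad 1 to align 2 for signature
signature at 2 (size 14, align 2) → ends 16
c at 16 (size 8, align 8) → ends 24
mtime at 24 (size 8, align 8) → ends 32
a at 32 (size 5, align 1) → ends 37
f at 37 (size 1, align 1) → ends 38
pad 2 to align 8 for e
e at 40 (size 8, align 8) → ends 48
h at 48 (size 8, align 8) → ends 56
d at 56 (size 24, align 8) → ends 80
total 80 bytes, alignment 8
96 − 80 = 16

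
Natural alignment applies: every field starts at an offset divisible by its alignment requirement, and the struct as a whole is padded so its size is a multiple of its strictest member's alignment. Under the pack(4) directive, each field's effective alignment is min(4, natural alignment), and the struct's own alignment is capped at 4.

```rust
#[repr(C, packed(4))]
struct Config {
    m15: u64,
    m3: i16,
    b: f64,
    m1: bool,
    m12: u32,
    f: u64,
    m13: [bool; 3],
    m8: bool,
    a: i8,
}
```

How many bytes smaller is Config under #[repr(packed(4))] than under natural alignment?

natural layout:
  0..8  m15  (8B, 8-aligned)
  8..10  m3  (2B, 2-aligned)
  10..16  -- padding (6B)
  16..24  b  (8B, 8-aligned)
  24..25  m1  (1B, 1-aligned)
  25..28  -- padding (3B)
  28..32  m12  (4B, 4-aligned)
  32..40  f  (8B, 8-aligned)
  40..43  m13  (3B, 1-aligned)
  43..44  m8  (1B, 1-aligned)
  44..45  a  (1B, 1-aligned)
  45..48  -- tail padding (3B)
  sizeof = 48, alignof = 8
packed(4) layout:
  0..8  m15  (8B, 4-aligned)
  8..10  m3  (2B, 2-aligned)
  10..12  -- padding (2B)
  12..20  b  (8B, 4-aligned)
  20..21  m1  (1B, 1-aligned)
  21..24  -- padding (3B)
  24..28  m12  (4B, 4-aligned)
  28..36  f  (8B, 4-aligned)
  36..39  m13  (3B, 1-aligned)
  39..40  m8  (1B, 1-aligned)
  40..41  a  (1B, 1-aligned)
  41..44  -- tail padding (3B)
  sizeof = 44, alignof = 4
48 − 44 = 4

4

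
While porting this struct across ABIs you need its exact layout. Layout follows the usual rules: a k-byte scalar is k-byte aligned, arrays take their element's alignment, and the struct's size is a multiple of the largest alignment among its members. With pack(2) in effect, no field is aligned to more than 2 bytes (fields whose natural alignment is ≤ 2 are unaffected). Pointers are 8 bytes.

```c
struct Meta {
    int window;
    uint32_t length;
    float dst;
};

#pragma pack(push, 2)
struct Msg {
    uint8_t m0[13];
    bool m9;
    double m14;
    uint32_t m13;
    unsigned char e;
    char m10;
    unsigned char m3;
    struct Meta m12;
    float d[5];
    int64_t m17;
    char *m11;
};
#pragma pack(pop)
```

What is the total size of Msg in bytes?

Meta: window at 0 (size 4, align 4) → ends 4; length at 4 (size 4, align 4) → ends 8; dst at 8 (size 4, align 4) → ends 12; total 12 bytes, alignment 4
m0 at 0 (size 13, align 1) → ends 13
m9 at 13 (size 1, align 1) → ends 14
m14 at 14 (size 8, align 2) → ends 22
m13 at 22 (size 4, align 2) → ends 26
e at 26 (size 1, align 1) → ends 27
m10 at 27 (size 1, align 1) → ends 28
m3 at 28 (size 1, align 1) → ends 29
pad 1 to align 2 for m12
m12 at 30 (size 12, align 2) → ends 42
d at 42 (size 20, align 2) → ends 62
m17 at 62 (size 8, align 2) → ends 70
m11 at 70 (size 8, align 2) → ends 78
total 78 bytes, alignment 2

78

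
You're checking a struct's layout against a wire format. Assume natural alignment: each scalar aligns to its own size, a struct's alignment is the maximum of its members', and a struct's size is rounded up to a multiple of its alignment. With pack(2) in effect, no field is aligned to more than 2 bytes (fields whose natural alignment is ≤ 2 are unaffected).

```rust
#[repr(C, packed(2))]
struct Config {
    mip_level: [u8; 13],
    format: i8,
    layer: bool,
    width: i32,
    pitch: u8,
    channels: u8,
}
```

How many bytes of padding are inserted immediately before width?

@0: mip_level [13B, align 1] → 13
@13: format [1B, align 1] → 14
@14: layer [1B, align 1] → 15
+1 pad (align 2)
@16: width [4B, align 2] → 20

1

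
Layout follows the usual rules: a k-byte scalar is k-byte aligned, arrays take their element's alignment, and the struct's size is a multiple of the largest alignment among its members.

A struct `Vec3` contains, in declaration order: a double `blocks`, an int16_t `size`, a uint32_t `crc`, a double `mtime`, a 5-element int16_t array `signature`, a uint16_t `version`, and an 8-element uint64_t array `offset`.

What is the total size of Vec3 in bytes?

104 bytes

0..8  blocks  (8B, 8-aligned)
8..10  size  (2B, 2-aligned)
10..12  -- padding (2B)
12..16  crc  (4B, 4-aligned)
16..24  mtime  (8B, 8-aligned)
24..34  signature  (10B, 2-aligned)
34..36  version  (2B, 2-aligned)
36..40  -- padding (4B)
40..104  offset  (64B, 8-aligned)
sizeof = 104, alignof = 8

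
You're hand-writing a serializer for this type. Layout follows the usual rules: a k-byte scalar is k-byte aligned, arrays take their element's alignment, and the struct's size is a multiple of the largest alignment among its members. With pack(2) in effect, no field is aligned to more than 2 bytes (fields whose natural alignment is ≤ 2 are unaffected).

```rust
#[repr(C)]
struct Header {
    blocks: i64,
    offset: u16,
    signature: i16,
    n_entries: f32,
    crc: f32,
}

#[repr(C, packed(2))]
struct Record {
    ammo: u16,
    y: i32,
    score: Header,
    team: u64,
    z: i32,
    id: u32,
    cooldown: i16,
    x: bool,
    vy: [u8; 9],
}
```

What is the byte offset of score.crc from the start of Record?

22

Header: 0..8  blocks  (8B, 8-aligned); 8..10  offset  (2B, 2-aligned); 10..12  signature  (2B, 2-aligned); 12..16  n_entries  (4B, 4-aligned); 16..20  crc  (4B, 4-aligned); 20..24  -- tail padding (4B); sizeof = 24, alignof = 8
0..2  ammo  (2B, 2-aligned)
2..6  y  (4B, 2-aligned)
6..30  score  (24B, 2-aligned)
within Header: crc at 16
6 + 16 = 22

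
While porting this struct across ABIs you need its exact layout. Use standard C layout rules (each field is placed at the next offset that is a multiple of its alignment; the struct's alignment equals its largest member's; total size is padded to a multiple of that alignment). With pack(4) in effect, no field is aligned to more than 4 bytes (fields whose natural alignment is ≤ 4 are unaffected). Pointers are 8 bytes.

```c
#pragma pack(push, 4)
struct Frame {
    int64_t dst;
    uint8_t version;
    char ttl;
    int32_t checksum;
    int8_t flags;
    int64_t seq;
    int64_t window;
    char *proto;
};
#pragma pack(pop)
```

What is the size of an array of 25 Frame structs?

1100

0..8  dst  (8B, 4-aligned)
8..9  version  (1B, 1-aligned)
9..10  ttl  (1B, 1-aligned)
10..12  -- padding (2B)
12..16  checksum  (4B, 4-aligned)
16..17  flags  (1B, 1-aligned)
17..20  -- padding (3B)
20..28  seq  (8B, 4-aligned)
28..36  window  (8B, 4-aligned)
36..44  proto  (8B, 4-aligned)
sizeof = 44, alignof = 4
array of 25: 25 × 44 = 1100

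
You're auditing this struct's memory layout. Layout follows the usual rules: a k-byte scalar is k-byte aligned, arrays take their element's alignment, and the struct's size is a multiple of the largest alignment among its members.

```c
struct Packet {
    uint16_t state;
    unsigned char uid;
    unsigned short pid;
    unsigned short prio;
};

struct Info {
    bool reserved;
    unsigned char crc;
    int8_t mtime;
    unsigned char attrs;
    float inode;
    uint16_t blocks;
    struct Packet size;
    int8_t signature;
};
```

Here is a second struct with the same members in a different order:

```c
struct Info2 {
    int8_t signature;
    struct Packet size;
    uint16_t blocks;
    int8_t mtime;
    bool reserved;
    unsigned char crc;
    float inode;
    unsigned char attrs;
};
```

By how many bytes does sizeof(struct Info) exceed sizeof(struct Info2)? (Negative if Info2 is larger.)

-4

Packet: state at 0 (size 2, align 2) → ends 2; uid at 2 (size 1, align 1) → ends 3; pad 1 to align 2 for pid; pid at 4 (size 2, align 2) → ends 6; prio at 6 (size 2, align 2) → ends 8; total 8 bytes, alignment 2
reserved at 0 (size 1, align 1) → ends 1
crc at 1 (size 1, align 1) → ends 2
mtime at 2 (size 1, align 1) → ends 3
attrs at 3 (size 1, align 1) → ends 4
inode at 4 (size 4, align 4) → ends 8
blocks at 8 (size 2, align 2) → ends 10
size at 10 (size 8, align 2) → ends 18
signature at 18 (size 1, align 1) → ends 19
tail pad 1 to reach multiple of 4
total 20 bytes, alignment 4
— Info2 —
signature at 0 (size 1, align 1) → ends 1
pad 1 to align 2 for size
size at 2 (size 8, align 2) → ends 10
blocks at 10 (size 2, align 2) → ends 12
mtime at 12 (size 1, align 1) → ends 13
reserved at 13 (size 1, align 1) → ends 14
crc at 14 (size 1, align 1) → ends 15
pad 1 to align 4 for inode
inode at 16 (size 4, align 4) → ends 20
attrs at 20 (size 1, align 1) → ends 21
tail pad 3 to reach multiple of 4
total 24 bytes, alignment 4
20 − 24 = -4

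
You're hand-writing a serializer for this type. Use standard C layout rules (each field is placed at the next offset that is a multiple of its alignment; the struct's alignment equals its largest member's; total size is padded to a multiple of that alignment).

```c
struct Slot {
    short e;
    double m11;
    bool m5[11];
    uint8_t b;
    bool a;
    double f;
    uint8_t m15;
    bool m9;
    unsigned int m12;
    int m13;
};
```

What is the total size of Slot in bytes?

56 bytes

@0: e [2B, align 2] → 2
+6 pad (align 8)
@8: m11 [8B, align 8] → 16
@16: m5 [11B, align 1] → 27
@27: b [1B, align 1] → 28
@28: a [1B, align 1] → 29
+3 pad (align 8)
@32: f [8B, align 8] → 40
@40: m15 [1B, align 1] → 41
@41: m9 [1B, align 1] → 42
+2 pad (align 4)
@44: m12 [4B, align 4] → 48
@48: m13 [4B, align 4] → 52
+4 tail pad (align 8)
size 56, align 8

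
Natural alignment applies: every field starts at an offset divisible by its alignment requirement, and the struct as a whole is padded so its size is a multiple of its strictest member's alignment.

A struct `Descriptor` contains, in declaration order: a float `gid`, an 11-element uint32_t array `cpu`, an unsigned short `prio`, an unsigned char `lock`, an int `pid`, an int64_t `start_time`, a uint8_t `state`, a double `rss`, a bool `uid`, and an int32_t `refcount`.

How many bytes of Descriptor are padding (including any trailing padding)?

11

gid at 0 (size 4, align 4) → ends 4
cpu at 4 (size 44, align 4) → ends 48
prio at 48 (size 2, align 2) → ends 50
lock at 50 (size 1, align 1) → ends 51
pad 1 to align 4 for pid
pid at 52 (size 4, align 4) → ends 56
start_time at 56 (size 8, align 8) → ends 64
state at 64 (size 1, align 1) → ends 65
pad 7 to align 8 for rss
rss at 72 (size 8, align 8) → ends 80
uid at 80 (size 1, align 1) → ends 81
pad 3 to align 4 for refcount
refcount at 84 (size 4, align 4) → ends 88
total 88 bytes, alignment 8
data bytes 77, size 88 → padding 11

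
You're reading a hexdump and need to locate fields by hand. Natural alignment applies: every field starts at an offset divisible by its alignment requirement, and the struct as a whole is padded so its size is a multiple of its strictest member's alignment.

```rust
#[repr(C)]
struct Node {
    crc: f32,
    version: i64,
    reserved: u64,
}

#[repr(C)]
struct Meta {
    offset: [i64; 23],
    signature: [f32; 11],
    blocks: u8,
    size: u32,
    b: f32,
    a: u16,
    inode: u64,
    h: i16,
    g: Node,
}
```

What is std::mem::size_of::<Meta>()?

Node: crc at 0 (size 4, align 4) → ends 4; pad 4 to align 8 for version; version at 8 (size 8, align 8) → ends 16; reserved at 16 (size 8, align 8) → ends 24; total 24 bytes, alignment 8
offset at 0 (size 184, align 8) → ends 184
signature at 184 (size 44, align 4) → ends 228
blocks at 228 (size 1, align 1) → ends 229
pad 3 to align 4 for size
size at 232 (size 4, align 4) → ends 236
b at 236 (size 4, align 4) → ends 240
a at 240 (size 2, align 2) → ends 242
pad 6 to align 8 for inode
inode at 248 (size 8, align 8) → ends 256
h at 256 (size 2, align 2) → ends 258
pad 6 to align 8 for g
g at 264 (size 24, align 8) → ends 288
total 288 bytes, alignment 8

288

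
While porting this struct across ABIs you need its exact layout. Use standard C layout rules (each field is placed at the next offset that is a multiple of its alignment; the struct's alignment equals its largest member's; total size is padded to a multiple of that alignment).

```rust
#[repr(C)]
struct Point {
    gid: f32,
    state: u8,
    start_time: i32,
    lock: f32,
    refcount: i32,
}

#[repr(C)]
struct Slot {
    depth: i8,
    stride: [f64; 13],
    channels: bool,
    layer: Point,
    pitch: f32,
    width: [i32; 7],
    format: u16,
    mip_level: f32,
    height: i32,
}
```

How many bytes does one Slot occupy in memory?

Point: @0: gid [4B, align 4] → 4; @4: state [1B, align 1] → 5; +3 pad (align 4); @8: start_time [4B, align 4] → 12; @12: lock [4B, align 4] → 16; @16: refcount [4B, align 4] → 20; size 20, align 4
@0: depth [1B, align 1] → 1
+7 pad (align 8)
@8: stride [104B, align 8] → 112
@112: channels [1B, align 1] → 113
+3 pad (align 4)
@116: layer [20B, align 4] → 136
@136: pitch [4B, align 4] → 140
@140: width [28B, align 4] → 168
@168: format [2B, align 2] → 170
+2 pad (align 4)
@172: mip_level [4B, align 4] → 176
@176: height [4B, align 4] → 180
+4 tail pad (align 8)
size 184, align 8

184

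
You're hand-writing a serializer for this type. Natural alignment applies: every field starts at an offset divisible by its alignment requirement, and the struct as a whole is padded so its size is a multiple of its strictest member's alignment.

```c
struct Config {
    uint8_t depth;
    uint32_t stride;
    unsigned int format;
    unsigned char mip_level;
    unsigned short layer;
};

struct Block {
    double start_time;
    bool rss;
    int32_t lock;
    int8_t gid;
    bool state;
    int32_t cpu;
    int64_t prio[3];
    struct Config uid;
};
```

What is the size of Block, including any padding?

64

Config: depth at 0 (size 1, align 1) → ends 1; pad 3 to align 4 for stride; stride at 4 (size 4, align 4) → ends 8; format at 8 (size 4, align 4) → ends 12; mip_level at 12 (size 1, align 1) → ends 13; pad 1 to align 2 for layer; layer at 14 (size 2, align 2) → ends 16; total 16 bytes, alignment 4
start_time at 0 (size 8, align 8) → ends 8
rss at 8 (size 1, align 1) → ends 9
pad 3 to align 4 for lock
lock at 12 (size 4, align 4) → ends 16
gid at 16 (size 1, align 1) → ends 17
state at 17 (size 1, align 1) → ends 18
pad 2 to align 4 for cpu
cpu at 20 (size 4, align 4) → ends 24
prio at 24 (size 24, align 8) → ends 48
uid at 48 (size 16, align 4) → ends 64
total 64 bytes, alignment 8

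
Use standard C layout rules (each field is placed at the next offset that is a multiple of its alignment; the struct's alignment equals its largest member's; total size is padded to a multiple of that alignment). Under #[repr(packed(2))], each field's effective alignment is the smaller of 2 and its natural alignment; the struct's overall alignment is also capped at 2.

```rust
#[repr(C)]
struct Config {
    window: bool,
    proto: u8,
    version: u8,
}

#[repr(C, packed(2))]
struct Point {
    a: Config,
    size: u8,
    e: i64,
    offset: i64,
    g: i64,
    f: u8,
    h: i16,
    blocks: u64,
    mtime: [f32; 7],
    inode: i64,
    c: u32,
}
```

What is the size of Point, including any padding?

Config: 0..1  window  (1B, 1-aligned); 1..2  proto  (1B, 1-aligned); 2..3  version  (1B, 1-aligned); sizeof = 3, alignof = 1
0..3  a  (3B, 1-aligned)
3..4  size  (1B, 1-aligned)
4..12  e  (8B, 2-aligned)
12..20  offset  (8B, 2-aligned)
20..28  g  (8B, 2-aligned)
28..29  f  (1B, 1-aligned)
29..30  -- padding (1B)
30..32  h  (2B, 2-aligned)
32..40  blocks  (8B, 2-aligned)
40..68  mtime  (28B, 2-aligned)
68..76  inode  (8B, 2-aligned)
76..80  c  (4B, 2-aligned)
sizeof = 80, alignof = 2

80 bytes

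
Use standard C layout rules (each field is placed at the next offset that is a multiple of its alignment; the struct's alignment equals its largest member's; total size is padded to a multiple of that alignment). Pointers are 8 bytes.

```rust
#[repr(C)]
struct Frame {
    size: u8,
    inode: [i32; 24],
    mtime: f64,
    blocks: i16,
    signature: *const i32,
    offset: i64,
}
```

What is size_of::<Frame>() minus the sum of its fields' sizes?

13

size at 0 (size 1, align 1) → ends 1
pad 3 to align 4 for inode
inode at 4 (size 96, align 4) → ends 100
pad 4 to align 8 for mtime
mtime at 104 (size 8, align 8) → ends 112
blocks at 112 (size 2, align 2) → ends 114
pad 6 to align 8 for signature
signature at 120 (size 8, align 8) → ends 128
offset at 128 (size 8, align 8) → ends 136
total 136 bytes, alignment 8
data bytes 123, size 136 → padding 13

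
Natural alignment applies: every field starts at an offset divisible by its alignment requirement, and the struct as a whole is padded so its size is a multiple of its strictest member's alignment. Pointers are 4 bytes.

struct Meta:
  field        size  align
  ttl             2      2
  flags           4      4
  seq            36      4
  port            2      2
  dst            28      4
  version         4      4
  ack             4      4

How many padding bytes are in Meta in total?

0..2  ttl  (2B, 2-aligned)
2..4  -- padding (2B)
4..8  flags  (4B, 4-aligned)
8..44  seq  (36B, 4-aligned)
44..46  port  (2B, 2-aligned)
46..48  -- padding (2B)
48..76  dst  (28B, 4-aligned)
76..80  version  (4B, 4-aligned)
80..84  ack  (4B, 4-aligned)
sizeof = 84, alignof = 4
data bytes 80, size 84 → padding 4

4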